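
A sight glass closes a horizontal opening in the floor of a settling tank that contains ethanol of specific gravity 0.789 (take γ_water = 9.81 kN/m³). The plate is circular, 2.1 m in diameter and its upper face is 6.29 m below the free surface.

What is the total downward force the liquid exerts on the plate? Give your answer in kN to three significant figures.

F ≈ 169 kN

γ = 0.789 × 9.81 = 7.74009 kN/m³.
The plate is horizontal, so pressure is uniform at p = γ·h = 7.74009 × 6.29 = 48.6852 kN/m².
A = π(1.05)² = 3.46361 m².
F = p·A = 48.6852 × 3.46361 = 168.627 kN.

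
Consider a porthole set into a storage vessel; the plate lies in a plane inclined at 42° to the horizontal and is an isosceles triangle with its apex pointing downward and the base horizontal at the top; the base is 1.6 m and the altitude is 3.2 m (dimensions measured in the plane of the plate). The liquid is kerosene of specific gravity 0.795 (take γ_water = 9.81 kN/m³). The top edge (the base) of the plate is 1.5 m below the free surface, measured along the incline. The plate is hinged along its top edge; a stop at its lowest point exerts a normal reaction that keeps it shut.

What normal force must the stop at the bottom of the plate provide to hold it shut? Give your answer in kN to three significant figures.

γ = 0.795 × 9.81 = 7.79895 kN/m³.
Let θ = 42° be the plate's angle to the horizontal; measure y along the incline from where the plane meets the free surface. Vertical depth h = y·sinθ with sinθ = 0.669131.
With the apex down, the centroid sits h/3 = 3.2/3 = 1.06667 m below the base (the top edge), so y_c = 1.5 + 1.06667 = 2.56667 m and h_c = 2.56667 × 0.669131 = 1.71744 m.
A = ½ × 1.6 × 3.2 = 2.56 m².
Resultant F = γ·h_c·A = 7.79895 × 1.71744 × 2.56 = 34.2892 kN.
I_c = b·h³/36 = 1.6 × 3.2³/36 = 1.45636 m⁴.
Centre of pressure: y_p = y_c + I_c/(y_c·A) = 2.56667 + 1.45636/(2.56667 × 2.56) = 2.56667 + 0.221645 = 2.78831 m along the plane.
The resultant acts 1.06667 + 0.221645 = 1.28832 m (along the plate) below the hinge at the top edge, so the moment about the hinge is M = F × 1.28832 = 34.2892 × 1.28832 = 44.1755 kN·m.
A normal force at the bottom, 3.2 m from the hinge, must supply this moment: P = 44.1755/3.2 = 13.8048 kN.

P ≈ 13.8 kN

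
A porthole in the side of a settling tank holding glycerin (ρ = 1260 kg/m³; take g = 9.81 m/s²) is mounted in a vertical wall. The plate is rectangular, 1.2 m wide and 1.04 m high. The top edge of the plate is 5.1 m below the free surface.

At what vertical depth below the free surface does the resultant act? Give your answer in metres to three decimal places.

h_p = 5.636 m

γ = ρg = 1260 × 9.81 / 1000 = 12.3606 kN/m³.
The centroid lies 1.04/2 = 0.52 m below the top edge, so the centroid depth is h_c = 5.1 + 0.52 = 5.62 m.
A = 1.2 × 1.04 = 1.248 m².
Resultant F = γ·h_c·A = 12.3606 × 5.62 × 1.248 = 86.6943 kN.
I_c = b·h³/12 = 1.2 × 1.04³/12 = 0.112486 m⁴.
Centre of pressure: y_p = y_c + I_c/(y_c·A) = 5.62 + 0.112486/(5.62 × 1.248) = 5.62 + 0.0160379 = 5.63604 m along the plane.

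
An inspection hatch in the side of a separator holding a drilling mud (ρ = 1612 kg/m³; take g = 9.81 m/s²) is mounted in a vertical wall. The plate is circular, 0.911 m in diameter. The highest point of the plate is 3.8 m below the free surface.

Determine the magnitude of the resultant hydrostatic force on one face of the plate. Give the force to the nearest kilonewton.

γ = ρg = 1612 × 9.81 / 1000 = 15.81372 kN/m³.
The centroid is at the centre, 0.4555 m below the top of the plate, so the centroid depth is h_c = 3.8 + 0.4555 = 4.2555 m.
A = π(0.4555)² = 0.651818 m².
Resultant F = γ·h_c·A = 15.81372 × 4.2555 × 0.651818 = 43.8643 kN.

F ≈ 44 kN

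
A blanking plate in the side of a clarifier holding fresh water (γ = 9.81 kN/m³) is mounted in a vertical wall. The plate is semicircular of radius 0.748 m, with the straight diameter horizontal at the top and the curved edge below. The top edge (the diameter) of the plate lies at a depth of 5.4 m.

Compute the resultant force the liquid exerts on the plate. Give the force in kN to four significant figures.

F ≈ 49.29 kN

γ = 9.81 kN/m³.
The centroid of a semicircle lies 4r/(3π) = 0.317461 m from the diameter, here below the top edge, so the centroid depth is h_c = 5.4 + 0.317461 = 5.71746 m.
A = πr²/2 = π × 0.748²/2 = 0.878867 m².
Resultant F = γ·h_c·A = 9.81 × 5.71746 × 0.878867 = 49.2941 kN.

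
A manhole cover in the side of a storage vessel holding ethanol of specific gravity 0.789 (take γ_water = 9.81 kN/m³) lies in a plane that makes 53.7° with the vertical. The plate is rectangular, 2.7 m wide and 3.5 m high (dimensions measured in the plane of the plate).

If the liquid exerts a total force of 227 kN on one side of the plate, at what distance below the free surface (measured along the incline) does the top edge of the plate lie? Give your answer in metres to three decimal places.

y_top ≈ 3.492 m

γ = 0.789 × 9.81 = 7.74009 kN/m³.
A = 2.7 × 3.5 = 9.45 m².
From F = γ·h_c·A, the centroid depth is h_c = 227/(7.74009 × 9.45) = 3.10347 m.
The plate makes 53.7° with the vertical, i.e. θ = 90° − 53.7° = 36.3° to the horizontal. Measuring y along the incline from the free-surface line, vertical depth h = y·sinθ with sinθ = 0.592013.
Along the incline, y_c = h_c/sinθ = 3.10347/0.592013 = 5.24223 m.
The centroid lies 3.5/2 = 1.75 m below the top edge, so the top edge sits at y_top = 5.24223 − 1.75 = 3.49223 m along the incline.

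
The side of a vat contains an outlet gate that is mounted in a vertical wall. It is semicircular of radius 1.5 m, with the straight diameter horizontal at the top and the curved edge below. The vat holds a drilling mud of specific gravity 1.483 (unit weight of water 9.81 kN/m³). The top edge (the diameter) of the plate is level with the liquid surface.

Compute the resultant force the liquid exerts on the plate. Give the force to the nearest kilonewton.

γ = 1.483 × 9.81 = 14.54823 kN/m³.
The centroid of a semicircle lies 4r/(3π) = 0.63662 m from the diameter, here below the top edge, so the centroid depth is h_c = 0.63662 m.
A = πr²/2 = π × 1.5²/2 = 3.53429 m².
Resultant F = γ·h_c·A = 14.54823 × 0.63662 × 3.53429 = 32.7335 kN.

F ≈ 33 kN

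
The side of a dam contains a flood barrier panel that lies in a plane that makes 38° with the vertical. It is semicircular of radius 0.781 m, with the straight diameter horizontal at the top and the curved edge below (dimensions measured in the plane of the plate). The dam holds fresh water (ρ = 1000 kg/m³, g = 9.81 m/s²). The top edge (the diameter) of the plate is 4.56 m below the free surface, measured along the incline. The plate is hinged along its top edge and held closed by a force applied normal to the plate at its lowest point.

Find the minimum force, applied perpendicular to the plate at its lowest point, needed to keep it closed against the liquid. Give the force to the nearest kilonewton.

γ = ρg = 1000 × 9.81 = 9810 N/m³ = 9.81 kN/m³.
The plate makes 38° with the vertical, i.e. θ = 90° − 38° = 52° to the horizontal. Measuring y along the incline from the free-surface line, vertical depth h = y·sinθ with sinθ = 0.788011.
The centroid of a semicircle lies 4r/(3π) = 0.331467 m from the diameter, here below the top edge, so y_c = 4.56 + 0.331467 = 4.89147 m and h_c = 4.89147 × 0.788011 = 3.85453 m.
A = πr²/2 = π × 0.781²/2 = 0.958124 m².
Resultant F = γ·h_c·A = 9.81 × 3.85453 × 0.958124 = 36.2295 kN.
I_c = (π/8 − 8/(9π))·r⁴ = 0.109757 × 0.781⁴ = 0.0408354 m⁴.
Centre of pressure: y_p = y_c + I_c/(y_c·A) = 4.89147 + 0.0408354/(4.89147 × 0.958124) = 4.89147 + 0.00871316 = 4.90018 m along the plane.
The resultant acts 0.331467 + 0.00871316 = 0.34018 m (along the plate) below the hinge at the top edge, so the moment about the hinge is M = F × 0.34018 = 36.2295 × 0.34018 = 12.3246 kN·m.
A normal force at the bottom, 0.781 m from the hinge, must supply this moment: P = 12.3246/0.781 = 15.7805 kN.

P ≈ 16 kN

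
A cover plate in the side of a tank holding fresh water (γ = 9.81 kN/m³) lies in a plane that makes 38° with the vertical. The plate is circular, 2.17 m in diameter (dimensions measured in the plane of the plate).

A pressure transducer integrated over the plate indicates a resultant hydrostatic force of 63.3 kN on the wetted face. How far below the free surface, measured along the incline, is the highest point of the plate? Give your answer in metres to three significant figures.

γ = 9.81 kN/m³.
A = π(1.085)² = 3.69836 m².
From F = γ·h_c·A, the centroid depth is h_c = 63.3/(9.81 × 3.69836) = 1.74472 m.
The plate makes 38° with the vertical, i.e. θ = 90° − 38° = 52° to the horizontal. Measuring y along the incline from the free-surface line, vertical depth h = y·sinθ with sinθ = 0.788011.
Along the incline, y_c = h_c/sinθ = 1.74472/0.788011 = 2.21408 m.
The centroid is at the centre, 1.085 m below the top of the plate, so the highest point sits at y_top = 2.21408 − 1.085 = 1.12908 m along the incline.

y_top ≈ 1.13 m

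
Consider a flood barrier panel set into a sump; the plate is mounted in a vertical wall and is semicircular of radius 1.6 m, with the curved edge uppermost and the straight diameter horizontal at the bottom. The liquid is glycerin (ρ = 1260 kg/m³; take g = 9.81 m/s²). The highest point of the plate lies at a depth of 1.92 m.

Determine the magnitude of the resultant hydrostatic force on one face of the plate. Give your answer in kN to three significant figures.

γ = ρg = 1260 × 9.81 / 1000 = 12.3606 kN/m³.
The centroid lies 4r/(3π) = 0.679061 m above the diameter, so r − 4r/(3π) = 1.6 − 0.679061 = 0.920939 m below the topmost point, so the centroid depth is h_c = 1.92 + 0.920939 = 2.84094 m.
A = πr²/2 = π × 1.6²/2 = 4.02124 m².
Resultant F = γ·h_c·A = 12.3606 × 2.84094 × 4.02124 = 141.209 kN.

F ≈ 141 kN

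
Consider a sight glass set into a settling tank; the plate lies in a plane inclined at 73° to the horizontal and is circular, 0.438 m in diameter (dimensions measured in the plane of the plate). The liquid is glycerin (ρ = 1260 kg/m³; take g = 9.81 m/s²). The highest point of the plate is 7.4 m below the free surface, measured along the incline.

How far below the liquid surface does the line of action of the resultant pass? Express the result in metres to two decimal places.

γ = ρg = 1260 × 9.81 / 1000 = 12.3606 kN/m³.
Let θ = 73° be the plate's angle to the horizontal; measure y along the incline from where the plane meets the free surface. Vertical depth h = y·sinθ with sinθ = 0.956305.
The centroid is at the centre, 0.219 m below the top of the plate, so y_c = 7.4 + 0.219 = 7.619 m and h_c = 7.619 × 0.956305 = 7.28609 m.
A = π(0.219)² = 0.150674 m².
Resultant F = γ·h_c·A = 12.3606 × 7.28609 × 0.150674 = 13.5698 kN.
I_c = πr⁴/4 = π × 0.219⁴/4 = 0.00180662 m⁴.
Centre of pressure: y_p = y_c + I_c/(y_c·A) = 7.619 + 0.00180662/(7.619 × 0.150674) = 7.619 + 0.00157373 = 7.62057 m along the plane.
Vertically, h_p = y_p·sinθ = 7.62057 × 0.956305 = 7.28759 m.

h_p = 7.29 m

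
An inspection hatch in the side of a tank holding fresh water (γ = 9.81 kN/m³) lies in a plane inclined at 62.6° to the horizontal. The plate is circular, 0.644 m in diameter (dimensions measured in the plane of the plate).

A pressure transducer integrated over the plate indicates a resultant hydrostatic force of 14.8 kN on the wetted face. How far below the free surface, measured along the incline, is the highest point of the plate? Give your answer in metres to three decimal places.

γ = 9.81 kN/m³.
A = π(0.322)² = 0.325733 m².
From F = γ·h_c·A, the centroid depth is h_c = 14.8/(9.81 × 0.325733) = 4.6316 m.
Let θ = 62.6° be the plate's angle to the horizontal; measure y along the incline from where the plane meets the free surface. Vertical depth h = y·sinθ with sinθ = 0.887815.
Along the incline, y_c = h_c/sinθ = 4.6316/0.887815 = 5.21685 m.
The centroid is at the centre, 0.322 m below the top of the plate, so the highest point sits at y_top = 5.21685 − 0.322 = 4.89485 m along the incline.

y_top ≈ 4.895 m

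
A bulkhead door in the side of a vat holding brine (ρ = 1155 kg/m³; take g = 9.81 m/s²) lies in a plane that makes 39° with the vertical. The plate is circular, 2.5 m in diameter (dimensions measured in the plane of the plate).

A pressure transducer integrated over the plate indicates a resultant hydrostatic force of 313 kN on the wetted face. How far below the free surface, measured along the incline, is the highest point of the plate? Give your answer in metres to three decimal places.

γ = ρg = 1155 × 9.81 / 1000 = 11.33055 kN/m³.
A = π(1.25)² = 4.90874 m².
From F = γ·h_c·A, the centroid depth is h_c = 313/(11.33055 × 4.90874) = 5.6276 m.
The plate makes 39° with the vertical, i.e. θ = 90° − 39° = 51° to the horizontal. Measuring y along the incline from the free-surface line, vertical depth h = y·sinθ with sinθ = 0.777146.
Along the incline, y_c = h_c/sinθ = 5.6276/0.777146 = 7.24137 m.
The centroid is at the centre, 1.25 m below the top of the plate, so the highest point sits at y_top = 7.24137 − 1.25 = 5.99137 m along the incline.

y_top ≈ 5.991 m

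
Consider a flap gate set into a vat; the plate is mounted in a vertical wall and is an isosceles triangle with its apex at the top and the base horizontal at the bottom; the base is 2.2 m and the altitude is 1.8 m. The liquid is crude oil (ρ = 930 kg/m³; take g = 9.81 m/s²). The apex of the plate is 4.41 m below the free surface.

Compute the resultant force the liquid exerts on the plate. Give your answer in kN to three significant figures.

F ≈ 101 kN

γ = ρg = 930 × 9.81 / 1000 = 9.1233 kN/m³.
With the apex up, the centroid sits 2h/3 = 2 × 1.8/3 = 1.2 m below the apex, so the centroid depth is h_c = 4.41 + 1.2 = 5.61 m.
A = ½ × 2.2 × 1.8 = 1.98 m².
Resultant F = γ·h_c·A = 9.1233 × 5.61 × 1.98 = 101.34 kN.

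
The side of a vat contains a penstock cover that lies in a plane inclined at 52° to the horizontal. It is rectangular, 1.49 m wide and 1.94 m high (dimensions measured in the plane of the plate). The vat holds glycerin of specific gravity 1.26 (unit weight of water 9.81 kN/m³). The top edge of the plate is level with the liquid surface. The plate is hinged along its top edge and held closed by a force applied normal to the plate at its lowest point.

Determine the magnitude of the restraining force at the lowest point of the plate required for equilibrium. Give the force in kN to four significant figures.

γ = 1.26 × 9.81 = 12.3606 kN/m³.
Let θ = 52° be the plate's angle to the horizontal; measure y along the incline from where the plane meets the free surface. Vertical depth h = y·sinθ with sinθ = 0.788011.
The centroid lies 1.94/2 = 0.97 m below the top edge, so y_c = 0.97 m and h_c = 0.97 × 0.788011 = 0.764371 m.
A = 1.49 × 1.94 = 2.8906 m².
Resultant F = γ·h_c·A = 12.3606 × 0.764371 × 2.8906 = 27.3106 kN.
I_c = b·h³/12 = 1.49 × 1.94³/12 = 0.906589 m⁴.
Centre of pressure: y_p = y_c + I_c/(y_c·A) = 0.97 + 0.906589/(0.97 × 2.8906) = 0.97 + 0.323334 = 1.29333 m along the plane.
The resultant acts 0.97 + 0.323334 = 1.29333 m (along the plate) below the hinge at the top edge, so the moment about the hinge is M = F × 1.29333 = 27.3106 × 1.29333 = 35.3216 kN·m.
A normal force at the bottom, 1.94 m from the hinge, must supply this moment: P = 35.3216/1.94 = 18.207 kN.

P ≈ 18.21 kN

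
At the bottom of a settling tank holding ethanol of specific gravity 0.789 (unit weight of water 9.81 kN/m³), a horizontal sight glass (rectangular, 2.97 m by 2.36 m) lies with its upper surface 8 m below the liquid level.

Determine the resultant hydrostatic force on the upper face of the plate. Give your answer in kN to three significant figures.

γ = 0.789 × 9.81 = 7.74009 kN/m³.
The plate is horizontal, so pressure is uniform at p = γ·h = 7.74009 × 8 = 61.9207 kN/m².
A = 2.97 × 2.36 = 7.0092 m².
F = p·A = 61.9207 × 7.0092 = 434.015 kN.

F ≈ 434 kN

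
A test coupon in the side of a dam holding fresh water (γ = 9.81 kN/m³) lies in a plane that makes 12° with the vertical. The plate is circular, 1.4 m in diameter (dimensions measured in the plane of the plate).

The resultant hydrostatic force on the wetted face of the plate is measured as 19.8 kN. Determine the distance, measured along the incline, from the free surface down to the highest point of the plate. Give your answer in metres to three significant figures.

y_top ≈ 0.640 m

γ = 9.81 kN/m³.
A = π(0.7)² = 1.53938 m².
From F = γ·h_c·A, the centroid depth is h_c = 19.8/(9.81 × 1.53938) = 1.31114 m.
The plate makes 12° with the vertical, i.e. θ = 90° − 12° = 78° to the horizontal. Measuring y along the incline from the free-surface line, vertical depth h = y·sinθ with sinθ = 0.978148.
Along the incline, y_c = h_c/sinθ = 1.31114/0.978148 = 1.34043 m.
The centroid is at the centre, 0.7 m below the top of the plate, so the highest point sits at y_top = 1.34043 − 0.7 = 0.64043 m along the incline.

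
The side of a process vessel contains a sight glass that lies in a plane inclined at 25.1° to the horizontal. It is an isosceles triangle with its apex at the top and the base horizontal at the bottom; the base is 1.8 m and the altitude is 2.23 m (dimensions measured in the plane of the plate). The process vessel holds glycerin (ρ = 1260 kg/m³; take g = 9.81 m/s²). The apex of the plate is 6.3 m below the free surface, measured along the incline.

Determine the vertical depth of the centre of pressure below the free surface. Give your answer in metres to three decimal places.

h_p = 3.318 m

γ = ρg = 1260 × 9.81 / 1000 = 12.3606 kN/m³.
Let θ = 25.1° be the plate's angle to the horizontal; measure y along the incline from where the plane meets the free surface. Vertical depth h = y·sinθ with sinθ = 0.424199.
With the apex up, the centroid sits 2h/3 = 2 × 2.23/3 = 1.48667 m below the apex, so y_c = 6.3 + 1.48667 = 7.78667 m and h_c = 7.78667 × 0.424199 = 3.3031 m.
A = ½ × 1.8 × 2.23 = 2.007 m².
Resultant F = γ·h_c·A = 12.3606 × 3.3031 × 2.007 = 81.9424 kN.
I_c = b·h³/36 = 1.8 × 2.23³/36 = 0.554478 m⁴.
Centre of pressure: y_p = y_c + I_c/(y_c·A) = 7.78667 + 0.554478/(7.78667 × 2.007) = 7.78667 + 0.0354801 = 7.82215 m along the plane.
Vertically, h_p = y_p·sinθ = 7.82215 × 0.424199 = 3.31815 m.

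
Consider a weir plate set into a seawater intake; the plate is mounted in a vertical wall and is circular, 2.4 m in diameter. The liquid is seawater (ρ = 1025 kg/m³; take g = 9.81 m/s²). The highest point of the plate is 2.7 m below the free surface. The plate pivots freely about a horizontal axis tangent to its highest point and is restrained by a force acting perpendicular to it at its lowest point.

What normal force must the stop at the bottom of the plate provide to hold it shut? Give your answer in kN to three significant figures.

P ≈ 95.5 kN

γ = ρg = 1025 × 9.81 / 1000 = 10.05525 kN/m³.
The centroid is at the centre, 1.2 m below the top of the plate, so the centroid depth is h_c = 2.7 + 1.2 = 3.9 m.
A = π(1.2)² = 4.52389 m².
Resultant F = γ·h_c·A = 10.05525 × 3.9 × 4.52389 = 177.406 kN.
I_c = πr⁴/4 = π × 1.2⁴/4 = 1.6286 m⁴.
Centre of pressure: y_p = y_c + I_c/(y_c·A) = 3.9 + 1.6286/(3.9 × 4.52389) = 3.9 + 0.0923077 = 3.99231 m along the plane.
The resultant acts 1.2 + 0.0923077 = 1.29231 m (along the plate) below the hinge at the top edge, so the moment about the hinge is M = F × 1.29231 = 177.406 × 1.29231 = 229.264 kN·m.
A normal force at the bottom, 2.4 m from the hinge, must supply this moment: P = 229.264/2.4 = 95.5267 kN.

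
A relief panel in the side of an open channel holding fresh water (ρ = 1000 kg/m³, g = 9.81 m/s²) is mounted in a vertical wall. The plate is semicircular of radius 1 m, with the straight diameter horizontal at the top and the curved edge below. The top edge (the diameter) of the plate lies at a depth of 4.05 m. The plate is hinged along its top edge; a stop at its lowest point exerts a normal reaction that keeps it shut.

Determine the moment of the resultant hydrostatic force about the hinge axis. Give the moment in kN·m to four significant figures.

γ = ρg = 1000 × 9.81 = 9810 N/m³ = 9.81 kN/m³.
The centroid of a semicircle lies 4r/(3π) = 0.424413 m from the diameter, here below the top edge, so the centroid depth is h_c = 4.05 + 0.424413 = 4.47441 m.
A = πr²/2 = π × 1²/2 = 1.5708 m².
Resultant F = γ·h_c·A = 9.81 × 4.47441 × 1.5708 = 68.9486 kN.
I_c = (π/8 − 8/(9π))·r⁴ = 0.109757 × 1⁴ = 0.109757 m⁴.
Centre of pressure: y_p = y_c + I_c/(y_c·A) = 4.47441 + 0.109757/(4.47441 × 1.5708) = 4.47441 + 0.0156162 = 4.49003 m along the plane.
The resultant acts 0.424413 + 0.0156162 = 0.440029 m (along the plate) below the hinge at the top edge, so the moment about the hinge is M = F × 0.440029 = 68.9486 × 0.440029 = 30.3394 kN·m.

M ≈ 30.34 kN·m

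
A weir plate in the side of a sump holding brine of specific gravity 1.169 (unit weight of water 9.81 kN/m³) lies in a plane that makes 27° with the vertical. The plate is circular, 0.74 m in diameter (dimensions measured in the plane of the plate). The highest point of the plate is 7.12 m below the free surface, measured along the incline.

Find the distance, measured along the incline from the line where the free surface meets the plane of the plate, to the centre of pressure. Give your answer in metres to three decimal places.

γ = 1.169 × 9.81 = 11.46789 kN/m³.
The plate makes 27° with the vertical, i.e. θ = 90° − 27° = 63° to the horizontal. Measuring y along the incline from the free-surface line, vertical depth h = y·sinθ with sinθ = 0.891007.
The centroid is at the centre, 0.37 m below the top of the plate, so y_c = 7.12 + 0.37 = 7.49 m and h_c = 7.49 × 0.891007 = 6.67364 m.
A = π(0.37)² = 0.430084 m².
Resultant F = γ·h_c·A = 11.46789 × 6.67364 × 0.430084 = 32.9154 kN.
I_c = πr⁴/4 = π × 0.37⁴/4 = 0.0147196 m⁴.
Centre of pressure: y_p = y_c + I_c/(y_c·A) = 7.49 + 0.0147196/(7.49 × 0.430084) = 7.49 + 0.00456942 = 7.49457 m along the plane.

y_p = 7.495 m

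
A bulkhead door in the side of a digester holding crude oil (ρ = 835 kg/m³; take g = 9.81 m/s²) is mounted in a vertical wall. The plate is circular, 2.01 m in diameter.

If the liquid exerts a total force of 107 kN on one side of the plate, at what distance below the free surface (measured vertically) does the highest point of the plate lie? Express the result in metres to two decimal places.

γ = ρg = 835 × 9.81 / 1000 = 8.19135 kN/m³.
A = π(1.005)² = 3.17309 m².
From F = γ·h_c·A, the centroid depth is h_c = 107/(8.19135 × 3.17309) = 4.11667 m.
The centroid is at the centre, 1.005 m below the top of the plate, so the highest point sits at h_top = 4.11667 − 1.005 = 3.11167 m below the surface.

d_top ≈ 3.11 m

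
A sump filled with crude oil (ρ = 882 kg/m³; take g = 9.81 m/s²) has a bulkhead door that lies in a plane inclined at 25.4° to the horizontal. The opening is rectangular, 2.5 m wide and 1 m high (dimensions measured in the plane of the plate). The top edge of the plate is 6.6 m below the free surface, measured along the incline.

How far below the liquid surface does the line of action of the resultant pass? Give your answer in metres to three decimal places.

γ = ρg = 882 × 9.81 / 1000 = 8.65242 kN/m³.
Let θ = 25.4° be the plate's angle to the horizontal; measure y along the incline from where the plane meets the free surface. Vertical depth h = y·sinθ with sinθ = 0.428935.
The centroid lies 1/2 = 0.5 m below the top edge, so y_c = 6.6 + 0.5 = 7.1 m and h_c = 7.1 × 0.428935 = 3.04544 m.
A = 2.5 × 1 = 2.5 m².
Resultant F = γ·h_c·A = 8.65242 × 3.04544 × 2.5 = 65.8761 kN.
I_c = b·h³/12 = 2.5 × 1³/12 = 0.208333 m⁴.
Centre of pressure: y_p = y_c + I_c/(y_c·A) = 7.1 + 0.208333/(7.1 × 2.5) = 7.1 + 0.0117371 = 7.11174 m along the plane.
Vertically, h_p = y_p·sinθ = 7.11174 × 0.428935 = 3.05047 m.

h_p = 3.050 m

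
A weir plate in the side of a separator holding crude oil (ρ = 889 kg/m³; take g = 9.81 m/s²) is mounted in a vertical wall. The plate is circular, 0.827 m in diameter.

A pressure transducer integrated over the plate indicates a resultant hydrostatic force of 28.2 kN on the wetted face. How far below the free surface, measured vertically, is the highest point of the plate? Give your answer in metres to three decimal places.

d_top ≈ 5.606 m

γ = ρg = 889 × 9.81 / 1000 = 8.72109 kN/m³.
A = π(0.4135)² = 0.537157 m².
From F = γ·h_c·A, the centroid depth is h_c = 28.2/(8.72109 × 0.537157) = 6.01973 m.
The centroid is at the centre, 0.4135 m below the top of the plate, so the highest point sits at h_top = 6.01973 − 0.4135 = 5.60623 m below the surface.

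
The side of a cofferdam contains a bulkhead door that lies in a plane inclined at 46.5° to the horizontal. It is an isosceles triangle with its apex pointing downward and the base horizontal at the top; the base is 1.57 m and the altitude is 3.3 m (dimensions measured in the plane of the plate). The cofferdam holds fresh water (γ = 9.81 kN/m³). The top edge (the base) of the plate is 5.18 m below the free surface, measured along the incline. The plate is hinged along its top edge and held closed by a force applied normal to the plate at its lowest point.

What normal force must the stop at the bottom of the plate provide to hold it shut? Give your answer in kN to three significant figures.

P ≈ 42.0 kN

γ = 9.81 kN/m³.
Let θ = 46.5° be the plate's angle to the horizontal; measure y along the incline from where the plane meets the free surface. Vertical depth h = y·sinθ with sinθ = 0.725374.
With the apex down, the centroid sits h/3 = 3.3/3 = 1.1 m below the base (the top edge), so y_c = 5.18 + 1.1 = 6.28 m and h_c = 6.28 × 0.725374 = 4.55535 m.
A = ½ × 1.57 × 3.3 = 2.5905 m².
Resultant F = γ·h_c·A = 9.81 × 4.55535 × 2.5905 = 115.764 kN.
I_c = b·h³/36 = 1.57 × 3.3³/36 = 1.56725 m⁴.
Centre of pressure: y_p = y_c + I_c/(y_c·A) = 6.28 + 1.56725/(6.28 × 2.5905) = 6.28 + 0.0963374 = 6.37634 m along the plane.
The resultant acts 1.1 + 0.0963374 = 1.19634 m (along the plate) below the hinge at the top edge, so the moment about the hinge is M = F × 1.19634 = 115.764 × 1.19634 = 138.493 kN·m.
A normal force at the bottom, 3.3 m from the hinge, must supply this moment: P = 138.493/3.3 = 41.9676 kN.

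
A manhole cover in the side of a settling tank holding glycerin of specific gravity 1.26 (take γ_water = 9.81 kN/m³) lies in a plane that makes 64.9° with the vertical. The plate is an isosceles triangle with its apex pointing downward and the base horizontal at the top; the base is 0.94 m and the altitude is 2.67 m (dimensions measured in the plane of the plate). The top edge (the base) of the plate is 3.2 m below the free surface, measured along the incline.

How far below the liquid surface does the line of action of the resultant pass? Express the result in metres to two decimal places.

γ = 1.26 × 9.81 = 12.3606 kN/m³.
The plate makes 64.9° with the vertical, i.e. θ = 90° − 64.9° = 25.1° to the horizontal. Measuring y along the incline from the free-surface line, vertical depth h = y·sinθ with sinθ = 0.424199.
With the apex down, the centroid sits h/3 = 2.67/3 = 0.89 m below the base (the top edge), so y_c = 3.2 + 0.89 = 4.09 m and h_c = 4.09 × 0.424199 = 1.73497 m.
A = ½ × 0.94 × 2.67 = 1.2549 m².
Resultant F = γ·h_c·A = 12.3606 × 1.73497 × 1.2549 = 26.9117 kN.
I_c = b·h³/36 = 0.94 × 2.67³/36 = 0.497003 m⁴.
Centre of pressure: y_p = y_c + I_c/(y_c·A) = 4.09 + 0.497003/(4.09 × 1.2549) = 4.09 + 0.0968337 = 4.18683 m along the plane.
Vertically, h_p = y_p·sinθ = 4.18683 × 0.424199 = 1.77605 m.

h_p = 1.78 m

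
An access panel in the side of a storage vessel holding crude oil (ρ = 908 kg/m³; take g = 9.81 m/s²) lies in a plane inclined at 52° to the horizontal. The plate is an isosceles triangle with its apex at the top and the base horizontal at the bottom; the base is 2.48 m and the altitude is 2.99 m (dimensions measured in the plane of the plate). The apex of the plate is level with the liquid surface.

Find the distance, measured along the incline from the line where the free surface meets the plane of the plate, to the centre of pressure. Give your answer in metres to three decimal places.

γ = ρg = 908 × 9.81 / 1000 = 8.90748 kN/m³.
Let θ = 52° be the plate's angle to the horizontal; measure y along the incline from where the plane meets the free surface. Vertical depth h = y·sinθ with sinθ = 0.788011.
With the apex up, the centroid sits 2h/3 = 2 × 2.99/3 = 1.99333 m below the apex, so y_c = 1.99333 m and h_c = 1.99333 × 0.788011 = 1.57077 m.
A = ½ × 2.48 × 2.99 = 3.7076 m².
Resultant F = γ·h_c·A = 8.90748 × 1.57077 × 3.7076 = 51.8753 kN.
I_c = b·h³/36 = 2.48 × 2.99³/36 = 1.84146 m⁴.
Centre of pressure: y_p = y_c + I_c/(y_c·A) = 1.99333 + 1.84146/(1.99333 × 3.7076) = 1.99333 + 0.249167 = 2.2425 m along the plane.

y_p = 2.243 m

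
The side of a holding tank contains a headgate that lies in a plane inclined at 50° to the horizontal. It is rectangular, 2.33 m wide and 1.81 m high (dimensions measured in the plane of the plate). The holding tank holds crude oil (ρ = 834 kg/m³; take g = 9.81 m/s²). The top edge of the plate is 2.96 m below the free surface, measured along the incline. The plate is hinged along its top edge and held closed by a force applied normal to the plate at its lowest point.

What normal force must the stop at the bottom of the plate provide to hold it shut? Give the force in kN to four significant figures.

γ = ρg = 834 × 9.81 / 1000 = 8.18154 kN/m³.
Let θ = 50° be the plate's angle to the horizontal; measure y along the incline from where the plane meets the free surface. Vertical depth h = y·sinθ with sinθ = 0.766044.
The centroid lies 1.81/2 = 0.905 m below the top edge, so y_c = 2.96 + 0.905 = 3.865 m and h_c = 3.865 × 0.766044 = 2.96076 m.
A = 2.33 × 1.81 = 4.2173 m².
Resultant F = γ·h_c·A = 8.18154 × 2.96076 × 4.2173 = 102.158 kN.
I_c = b·h³/12 = 2.33 × 1.81³/12 = 1.15136 m⁴.
Centre of pressure: y_p = y_c + I_c/(y_c·A) = 3.865 + 1.15136/(3.865 × 4.2173) = 3.865 + 0.0706362 = 3.93564 m along the plane.
The resultant acts 0.905 + 0.0706362 = 0.975636 m (along the plate) below the hinge at the top edge, so the moment about the hinge is M = F × 0.975636 = 102.158 × 0.975636 = 99.669 kN·m.
A normal force at the bottom, 1.81 m from the hinge, must supply this moment: P = 99.669/1.81 = 55.0657 kN.

P ≈ 55.07 kN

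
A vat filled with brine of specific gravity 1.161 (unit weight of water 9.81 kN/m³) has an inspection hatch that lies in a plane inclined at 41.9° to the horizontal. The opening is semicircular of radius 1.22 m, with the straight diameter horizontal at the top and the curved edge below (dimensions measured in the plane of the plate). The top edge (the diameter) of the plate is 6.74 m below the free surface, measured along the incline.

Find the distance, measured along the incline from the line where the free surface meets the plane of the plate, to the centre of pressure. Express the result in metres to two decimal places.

y_p = 7.27 m

γ = 1.161 × 9.81 = 11.38941 kN/m³.
Let θ = 41.9° be the plate's angle to the horizontal; measure y along the incline from where the plane meets the free surface. Vertical depth h = y·sinθ with sinθ = 0.667833.
The centroid of a semicircle lies 4r/(3π) = 0.517784 m from the diameter, here below the top edge, so y_c = 6.74 + 0.517784 = 7.25778 m and h_c = 7.25778 × 0.667833 = 4.84698 m.
A = πr²/2 = π × 1.22²/2 = 2.33797 m².
Resultant F = γ·h_c·A = 11.38941 × 4.84698 × 2.33797 = 129.066 kN.
I_c = (π/8 − 8/(9π))·r⁴ = 0.109757 × 1.22⁴ = 0.243148 m⁴.
Centre of pressure: y_p = y_c + I_c/(y_c·A) = 7.25778 + 0.243148/(7.25778 × 2.33797) = 7.25778 + 0.0143294 = 7.27211 m along the plane.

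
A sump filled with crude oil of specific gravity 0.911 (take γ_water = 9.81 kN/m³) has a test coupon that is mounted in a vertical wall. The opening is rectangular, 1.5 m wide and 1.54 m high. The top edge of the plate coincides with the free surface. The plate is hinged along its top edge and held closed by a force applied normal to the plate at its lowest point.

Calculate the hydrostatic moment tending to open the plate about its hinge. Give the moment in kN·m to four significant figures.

M ≈ 16.32 kN·m

γ = 0.911 × 9.81 = 8.93691 kN/m³.
The centroid lies 1.54/2 = 0.77 m below the top edge, so the centroid depth is h_c = 0.77 m.
A = 1.5 × 1.54 = 2.31 m².
Resultant F = γ·h_c·A = 8.93691 × 0.77 × 2.31 = 15.8961 kN.
I_c = b·h³/12 = 1.5 × 1.54³/12 = 0.456533 m⁴.
Centre of pressure: y_p = y_c + I_c/(y_c·A) = 0.77 + 0.456533/(0.77 × 2.31) = 0.77 + 0.256667 = 1.02667 m along the plane.
The resultant acts 0.77 + 0.256667 = 1.02667 m (along the plate) below the hinge at the top edge, so the moment about the hinge is M = F × 1.02667 = 15.8961 × 1.02667 = 16.32 kN·m.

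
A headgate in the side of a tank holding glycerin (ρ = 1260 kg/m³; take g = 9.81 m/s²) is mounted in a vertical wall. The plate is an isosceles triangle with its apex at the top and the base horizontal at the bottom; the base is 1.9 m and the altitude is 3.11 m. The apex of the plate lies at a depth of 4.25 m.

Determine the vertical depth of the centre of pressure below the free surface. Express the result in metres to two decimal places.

γ = ρg = 1260 × 9.81 / 1000 = 12.3606 kN/m³.
With the apex up, the centroid sits 2h/3 = 2 × 3.11/3 = 2.07333 m below the apex, so the centroid depth is h_c = 4.25 + 2.07333 = 6.32333 m.
A = ½ × 1.9 × 3.11 = 2.9545 m².
Resultant F = γ·h_c·A = 12.3606 × 6.32333 × 2.9545 = 230.924 kN.
I_c = b·h³/36 = 1.9 × 3.11³/36 = 1.58757 m⁴.
Centre of pressure: y_p = y_c + I_c/(y_c·A) = 6.32333 + 1.58757/(6.32333 × 2.9545) = 6.32333 + 0.0849773 = 6.40831 m along the plane.

h_p = 6.41 m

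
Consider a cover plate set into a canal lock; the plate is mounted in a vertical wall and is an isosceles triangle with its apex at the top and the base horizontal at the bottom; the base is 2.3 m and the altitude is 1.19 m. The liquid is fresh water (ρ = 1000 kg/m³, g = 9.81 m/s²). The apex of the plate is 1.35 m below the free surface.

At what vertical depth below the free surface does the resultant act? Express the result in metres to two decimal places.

γ = ρg = 1000 × 9.81 = 9810 N/m³ = 9.81 kN/m³.
With the apex up, the centroid sits 2h/3 = 2 × 1.19/3 = 0.793333 m below the apex, so the centroid depth is h_c = 1.35 + 0.793333 = 2.14333 m.
A = ½ × 2.3 × 1.19 = 1.3685 m².
Resultant F = γ·h_c·A = 9.81 × 2.14333 × 1.3685 = 28.7742 kN.
I_c = b·h³/36 = 2.3 × 1.19³/36 = 0.107663 m⁴.
Centre of pressure: y_p = y_c + I_c/(y_c·A) = 2.14333 + 0.107663/(2.14333 × 1.3685) = 2.14333 + 0.0367056 = 2.18004 m along the plane.

h_p = 2.18 m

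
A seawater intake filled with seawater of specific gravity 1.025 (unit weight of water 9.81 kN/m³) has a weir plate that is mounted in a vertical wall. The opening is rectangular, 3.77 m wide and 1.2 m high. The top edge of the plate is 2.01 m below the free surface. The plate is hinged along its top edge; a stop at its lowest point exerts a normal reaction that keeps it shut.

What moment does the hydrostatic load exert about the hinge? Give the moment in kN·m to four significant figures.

M ≈ 76.70 kN·m

γ = 1.025 × 9.81 = 10.05525 kN/m³.
The centroid lies 1.2/2 = 0.6 m below the top edge, so the centroid depth is h_c = 2.01 + 0.6 = 2.61 m.
A = 3.77 × 1.2 = 4.524 m².
Resultant F = γ·h_c·A = 10.05525 × 2.61 × 4.524 = 118.729 kN.
I_c = b·h³/12 = 3.77 × 1.2³/12 = 0.54288 m⁴.
Centre of pressure: y_p = y_c + I_c/(y_c·A) = 2.61 + 0.54288/(2.61 × 4.524) = 2.61 + 0.045977 = 2.65598 m along the plane.
The resultant acts 0.6 + 0.045977 = 0.645977 m (along the plate) below the hinge at the top edge, so the moment about the hinge is M = F × 0.645977 = 118.729 × 0.645977 = 76.6962 kN·m.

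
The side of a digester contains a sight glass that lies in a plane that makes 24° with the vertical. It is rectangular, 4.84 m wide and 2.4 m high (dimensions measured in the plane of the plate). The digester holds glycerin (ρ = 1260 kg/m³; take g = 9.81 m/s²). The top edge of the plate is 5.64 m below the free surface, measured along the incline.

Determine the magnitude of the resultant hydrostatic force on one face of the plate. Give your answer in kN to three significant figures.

F ≈ 897 kN

γ = ρg = 1260 × 9.81 / 1000 = 12.3606 kN/m³.
The plate makes 24° with the vertical, i.e. θ = 90° − 24° = 66° to the horizontal. Measuring y along the incline from the free-surface line, vertical depth h = y·sinθ with sinθ = 0.913545.
The centroid lies 2.4/2 = 1.2 m below the top edge, so y_c = 5.64 + 1.2 = 6.84 m and h_c = 6.84 × 0.913545 = 6.24865 m.
A = 4.84 × 2.4 = 11.616 m².
Resultant F = γ·h_c·A = 12.3606 × 6.24865 × 11.616 = 897.186 kN.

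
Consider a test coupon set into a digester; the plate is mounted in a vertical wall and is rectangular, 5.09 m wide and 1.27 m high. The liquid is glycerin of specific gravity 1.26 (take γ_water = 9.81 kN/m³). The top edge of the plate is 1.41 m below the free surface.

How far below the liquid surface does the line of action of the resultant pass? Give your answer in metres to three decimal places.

γ = 1.26 × 9.81 = 12.3606 kN/m³.
The centroid lies 1.27/2 = 0.635 m below the top edge, so the centroid depth is h_c = 1.41 + 0.635 = 2.045 m.
A = 5.09 × 1.27 = 6.4643 m².
Resultant F = γ·h_c·A = 12.3606 × 2.045 × 6.4643 = 163.401 kN.
I_c = b·h³/12 = 5.09 × 1.27³/12 = 0.868856 m⁴.
Centre of pressure: y_p = y_c + I_c/(y_c·A) = 2.045 + 0.868856/(2.045 × 6.4643) = 2.045 + 0.0657254 = 2.11073 m along the plane.

h_p = 2.111 m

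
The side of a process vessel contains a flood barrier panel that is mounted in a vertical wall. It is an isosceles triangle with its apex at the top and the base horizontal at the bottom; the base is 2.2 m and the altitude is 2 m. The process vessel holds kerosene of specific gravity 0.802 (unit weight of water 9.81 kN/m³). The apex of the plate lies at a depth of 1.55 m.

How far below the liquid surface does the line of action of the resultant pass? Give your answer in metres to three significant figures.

γ = 0.802 × 9.81 = 7.86762 kN/m³.
With the apex up, the centroid sits 2h/3 = 2 × 2/3 = 1.33333 m below the apex, so the centroid depth is h_c = 1.55 + 1.33333 = 2.88333 m.
A = ½ × 2.2 × 2 = 2.2 m².
Resultant F = γ·h_c·A = 7.86762 × 2.88333 × 2.2 = 49.9069 kN.
I_c = b·h³/36 = 2.2 × 2³/36 = 0.488889 m⁴.
Centre of pressure: y_p = y_c + I_c/(y_c·A) = 2.88333 + 0.488889/(2.88333 × 2.2) = 2.88333 + 0.0770714 = 2.9604 m along the plane.

h_p = 2.96 m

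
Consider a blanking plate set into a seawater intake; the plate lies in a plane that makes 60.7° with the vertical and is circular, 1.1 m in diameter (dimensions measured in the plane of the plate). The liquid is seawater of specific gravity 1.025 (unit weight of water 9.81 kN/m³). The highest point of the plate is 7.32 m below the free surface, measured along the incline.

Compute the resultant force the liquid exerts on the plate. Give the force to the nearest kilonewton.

γ = 1.025 × 9.81 = 10.05525 kN/m³.
The plate makes 60.7° with the vertical, i.e. θ = 90° − 60.7° = 29.3° to the horizontal. Measuring y along the incline from the free-surface line, vertical depth h = y·sinθ with sinθ = 0.489382.
The centroid is at the centre, 0.55 m below the top of the plate, so y_c = 7.32 + 0.55 = 7.87 m and h_c = 7.87 × 0.489382 = 3.85144 m.
A = π(0.55)² = 0.950332 m².
Resultant F = γ·h_c·A = 10.05525 × 3.85144 × 0.950332 = 36.8037 kN.

F ≈ 37 kN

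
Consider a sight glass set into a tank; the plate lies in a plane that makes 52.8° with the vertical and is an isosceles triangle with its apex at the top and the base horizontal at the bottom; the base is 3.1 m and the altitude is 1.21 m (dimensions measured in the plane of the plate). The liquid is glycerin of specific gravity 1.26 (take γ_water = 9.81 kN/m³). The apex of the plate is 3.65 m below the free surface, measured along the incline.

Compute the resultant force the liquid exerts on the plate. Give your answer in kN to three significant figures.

γ = 1.26 × 9.81 = 12.3606 kN/m³.
The plate makes 52.8° with the vertical, i.e. θ = 90° − 52.8° = 37.2° to the horizontal. Measuring y along the incline from the free-surface line, vertical depth h = y·sinθ with sinθ = 0.604599.
With the apex up, the centroid sits 2h/3 = 2 × 1.21/3 = 0.806667 m below the apex, so y_c = 3.65 + 0.806667 = 4.45667 m and h_c = 4.45667 × 0.604599 = 2.6945 m.
A = ½ × 3.1 × 1.21 = 1.8755 m².
Resultant F = γ·h_c·A = 12.3606 × 2.6945 × 1.8755 = 62.4647 kN.

F ≈ 62.5 kN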